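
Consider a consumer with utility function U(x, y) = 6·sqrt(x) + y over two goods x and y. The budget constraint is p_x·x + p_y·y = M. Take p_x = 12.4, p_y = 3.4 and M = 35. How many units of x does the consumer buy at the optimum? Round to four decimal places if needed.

Set MRS = p_x/p_y: 3·x^(−1/2) = p_x/p_y.
Solve: √x = 3·p_y/p_x, so x*(p_x,p_y) = (3·p_y/p_x)², and y* = (M − p_x·x*)/p_y.
Plugging in: x* = (3·3.4/12.4)² = 0.6766.

x* = 0.6766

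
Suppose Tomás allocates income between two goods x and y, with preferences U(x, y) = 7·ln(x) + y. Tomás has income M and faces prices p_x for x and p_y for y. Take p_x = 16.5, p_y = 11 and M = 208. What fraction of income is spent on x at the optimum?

Set MRS = p_x/p_y: (7/x)/1 = p_x/p_y.
So x*(p_x,p_y) = 7·p_y/p_x, independent of income; and y* = (M − 7·p_y)/p_y.
At the given prices: x* = 7·11/16.5 = 4.6667, and y* = 11.9091.
Expenditure on x: 16.5·4.6667 = 77; share = 0.3702.

share on x = 0.3702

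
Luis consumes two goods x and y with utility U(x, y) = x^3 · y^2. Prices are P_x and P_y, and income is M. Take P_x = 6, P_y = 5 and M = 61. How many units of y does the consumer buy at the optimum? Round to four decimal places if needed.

y* = 4.88

The MRS is (3/2)·y/x. Set MRS = P_x/P_y.
So 3·P_y·y = 2·P_x·x; combined with the budget, a share 0.6 of income goes to x.
Demand: x*(P_x,P_y,M) = 0.6·M/P_x and y* = 0.4·M/P_y.
At P_x=6, P_y=5, M=61: y* = 0.4·61/5 = 4.88.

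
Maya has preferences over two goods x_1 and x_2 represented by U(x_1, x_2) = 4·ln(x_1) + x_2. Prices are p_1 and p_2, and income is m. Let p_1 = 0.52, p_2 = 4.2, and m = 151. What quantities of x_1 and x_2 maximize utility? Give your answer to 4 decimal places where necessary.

At the given prices: x_1* = 4·4.2/0.52 = 32.3077, and x_2* = 31.9524.

x_1* = 32.3077, x_2* = 31.9524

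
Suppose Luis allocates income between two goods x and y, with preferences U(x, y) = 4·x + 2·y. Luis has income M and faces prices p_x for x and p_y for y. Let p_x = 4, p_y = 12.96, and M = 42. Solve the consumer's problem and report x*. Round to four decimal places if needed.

x* = 10.5

Linear utility — the consumer picks whichever good has higher MU/price: 4/4 = 1 vs 2/12.96 = 0.1543.
x gives more utility per dollar, so spend all income on x: x* = M/p_x, y* = 0.
Numerically: x* = 10.5, y* = 0.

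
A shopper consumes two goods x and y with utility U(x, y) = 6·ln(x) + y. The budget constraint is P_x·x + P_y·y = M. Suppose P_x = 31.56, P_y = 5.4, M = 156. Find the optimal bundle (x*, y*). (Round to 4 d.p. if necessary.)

Set MRS = P_x/P_y: (6/x)/1 = P_x/P_y.
So x*(P_x,P_y) = 6·P_y/P_x, independent of income; and y* = (M − 6·P_y)/P_y.
At the given prices: x* = 6·5.4/31.56 = 1.0266, and y* = 22.8889.

x* = 1.0266, y* = 22.8889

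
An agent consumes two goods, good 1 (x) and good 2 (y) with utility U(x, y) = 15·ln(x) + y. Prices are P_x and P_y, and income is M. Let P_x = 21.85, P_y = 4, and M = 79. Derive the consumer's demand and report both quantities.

So x*(P_x,P_y) = 15·P_y/P_x, independent of income; and y* = (M − 15·P_y)/P_y.
At the given prices: x* = 15·4/21.85 = 2.746, and y* = 4.75.

x* = 2.746, y* = 4.75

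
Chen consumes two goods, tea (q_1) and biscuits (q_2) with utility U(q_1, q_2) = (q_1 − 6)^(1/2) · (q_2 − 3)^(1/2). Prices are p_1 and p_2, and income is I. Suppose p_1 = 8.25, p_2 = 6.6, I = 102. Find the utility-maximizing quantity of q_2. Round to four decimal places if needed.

q_2* = 5.4773

After buying the subsistence bundle (6, 3), a share 0.5 of the remaining income goes to q_1: q_1* = 6 + 0.5·(I − 6p_1 − 3p_2)/p_1.
Discretionary income = 102 − 6·8.25 − 3·6.6 = 32.7; q_2* = 3 + 0.5·32.7/6.6 = 5.4773.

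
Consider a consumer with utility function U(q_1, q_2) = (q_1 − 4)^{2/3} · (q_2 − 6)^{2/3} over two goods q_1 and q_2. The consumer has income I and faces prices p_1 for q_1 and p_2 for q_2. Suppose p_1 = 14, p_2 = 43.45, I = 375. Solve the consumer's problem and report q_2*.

MRS = (q_2−6)/(q_1−4). Tangency with p_1/p_2 gives q_2−6 = (p_1/p_2)·(q_1−4).
After buying the subsistence bundle (4, 6), a share 0.5 of the remaining income goes to q_1: q_1* = 4 + 0.5·(I − 4p_1 − 6p_2)/p_1.
Discretionary income = 375 − 4·14 − 6·43.45 = 58.3; q_2* = 6 + 0.5·58.3/43.45 = 6.6709.

q_2* = 6.6709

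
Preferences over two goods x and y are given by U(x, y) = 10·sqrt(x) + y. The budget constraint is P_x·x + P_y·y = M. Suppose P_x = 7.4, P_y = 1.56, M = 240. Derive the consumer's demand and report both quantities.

Utility is quasi-linear in y; the FOC for x is 5/√x = P_x/P_y.
Thus x* = (5·P_y/P_x)² — independent of M — with the rest of income spent on y.
Plugging in: x* = (5·1.56/7.4)² = 1.111, y* = 148.5759.

x* = 1.111, y* = 148.5759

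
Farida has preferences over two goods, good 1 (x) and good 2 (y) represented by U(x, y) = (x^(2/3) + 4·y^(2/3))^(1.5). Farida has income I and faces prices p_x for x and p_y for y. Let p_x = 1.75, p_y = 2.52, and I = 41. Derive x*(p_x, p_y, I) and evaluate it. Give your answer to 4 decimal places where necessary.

x* = 0.7353

MU_x ∝ x^(-1/3), MU_y ∝ 4·y^(-1/3), so MRS = (1/4)·(y/x)^(1/3) = p_x/p_y.
Solve for the ratio: y/x = [4·p_x/p_y]^(3).
With the ratio pinned down, the budget gives x* = I/(p_x + p_y·(y/x)) and y* = (y/x)·x*.
Numerically y/x = 21.433471, so x* = 41/(1.75 + 2.52·21.433471) = 0.7353.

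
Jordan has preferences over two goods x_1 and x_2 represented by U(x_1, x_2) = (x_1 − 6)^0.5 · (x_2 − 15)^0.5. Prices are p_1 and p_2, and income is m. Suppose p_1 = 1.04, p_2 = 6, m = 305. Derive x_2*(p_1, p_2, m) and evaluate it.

x_2* = 32.3967

Discretionary income = 305 − 6·1.04 − 15·6 = 208.76; x_2* = 15 + 0.5·208.76/6 = 32.3967.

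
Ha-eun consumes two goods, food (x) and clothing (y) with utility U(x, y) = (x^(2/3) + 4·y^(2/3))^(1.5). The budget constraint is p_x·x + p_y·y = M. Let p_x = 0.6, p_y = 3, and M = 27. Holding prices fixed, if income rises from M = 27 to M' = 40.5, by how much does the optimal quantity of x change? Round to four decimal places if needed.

Δx* = 6.3202

MRS = MU_x/MU_y = (1/4)·(y/x)^(1/3). Set equal to p_x/p_y.
Solve for the ratio: y/x = [4·p_x/p_y]^(3).
Substitute y = (y/x)·x into the budget: x* = M/(p_x + p_y·(y/x)).
Numerically y/x = 0.512, so x* = 27/(0.6 + 3·0.512) = 12.6404.
At M' = 40.5: x* = 18.9607. Change: 18.9607 − 12.6404 = 6.3202.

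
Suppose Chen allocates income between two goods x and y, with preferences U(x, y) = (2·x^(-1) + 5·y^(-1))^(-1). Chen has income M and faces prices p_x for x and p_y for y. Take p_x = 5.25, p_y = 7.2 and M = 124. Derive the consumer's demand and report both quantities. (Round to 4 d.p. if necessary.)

x* = 8.2826, y* = 11.1828

From the CES first-order condition, (2/5)·(y/x)^(2) = p_x/p_y.
Solve for the ratio: y/x = [(5/2)·p_x/p_y]^(0.5).
With the ratio pinned down, the budget gives x* = M/(p_x + p_y·(y/x)) and y* = (y/x)·x*.
Numerically y/x = 1.350154, so x* = 124/(5.25 + 7.2·1.350154) = 8.2826 and y* = 1.350154·8.2826 = 11.1828.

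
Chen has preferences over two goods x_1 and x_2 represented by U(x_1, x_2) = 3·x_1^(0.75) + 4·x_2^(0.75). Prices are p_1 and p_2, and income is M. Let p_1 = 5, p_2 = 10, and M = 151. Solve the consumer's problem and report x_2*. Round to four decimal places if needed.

x_2* = 4.2761

From the CES first-order condition, (3/4)·(x_2/x_1)^(0.25) = p_1/p_2.
Solve for the ratio: x_2/x_1 = [(4/3)·p_1/p_2]^(4).
With the ratio pinned down, the budget gives x_1* = M/(p_1 + p_2·(x_2/x_1)) and x_2* = (x_2/x_1)·x_1*.
Numerically x_2/x_1 = 0.197531, so x_1* = 151/(5 + 10·0.197531) = 21.6478 and x_2* = 0.197531·21.6478 = 4.2761.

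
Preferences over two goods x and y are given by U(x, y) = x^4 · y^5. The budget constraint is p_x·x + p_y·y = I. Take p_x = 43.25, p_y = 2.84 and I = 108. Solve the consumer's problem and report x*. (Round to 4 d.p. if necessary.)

x* = 1.1098

Demand: x*(p_x,p_y,I) = 4/9·I/p_x and y* = 5/9·I/p_y.
At p_x=43.25, p_y=2.84, I=108: x* = 4/9·108/43.25 = 1.1098.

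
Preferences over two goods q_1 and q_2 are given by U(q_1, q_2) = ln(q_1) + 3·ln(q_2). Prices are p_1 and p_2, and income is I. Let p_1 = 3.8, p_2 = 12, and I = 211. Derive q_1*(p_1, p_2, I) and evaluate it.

q_1* = 13.8816

Demand: q_1*(p_1,p_2,I) = 0.25·I/p_1 and q_2* = 0.75·I/p_2.
At p_1=3.8, p_2=12, I=211: q_1* = 0.25·211/3.8 = 13.8816.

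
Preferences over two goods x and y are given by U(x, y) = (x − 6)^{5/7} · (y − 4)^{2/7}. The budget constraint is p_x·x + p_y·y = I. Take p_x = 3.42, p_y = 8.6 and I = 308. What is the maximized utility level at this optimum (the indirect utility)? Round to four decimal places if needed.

V = 31.2598

Let x' = x−6, y' = y−4. MRS = (5/2)·y'/x' = p_x/p_y.
After buying the subsistence bundle (6, 4), a share 5/7 of the remaining income goes to x: x* = 6 + 5/7·(I − 6p_x − 4p_y)/p_x.
Discretionary income = 308 − 6·3.42 − 4·8.6 = 253.08; x* = 6 + 5/7·253.08/3.42 = 58.8571; y* = 4 + 2/7·253.08/8.6 = 12.408.
Utility at the optimum: U(58.8571, 12.408) = 31.2598.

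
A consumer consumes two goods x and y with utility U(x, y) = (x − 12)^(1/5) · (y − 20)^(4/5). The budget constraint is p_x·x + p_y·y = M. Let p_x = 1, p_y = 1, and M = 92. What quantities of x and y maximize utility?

x* = 24, y* = 68

After buying the subsistence bundle (12, 20), a share 0.2 of the remaining income goes to x: x* = 12 + 0.2·(M − 12p_x − 20p_y)/p_x.
Discretionary income = 92 − 12·1 − 20·1 = 60; x* = 12 + 0.2·60/1 = 24; y* = 20 + 0.8·60/1 = 68.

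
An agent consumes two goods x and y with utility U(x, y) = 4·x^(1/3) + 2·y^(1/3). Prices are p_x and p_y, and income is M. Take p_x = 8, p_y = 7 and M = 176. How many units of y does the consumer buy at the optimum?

y* = 6.8965

From the CES first-order condition, 2·(y/x)^(2/3) = p_x/p_y.
Hence y/x = ((1/2)·p_x/p_y)^(1/(2/3)), i.e. raised to the 1.5 power.
With the ratio pinned down, the budget gives x* = M/(p_x + p_y·(y/x)) and y* = (y/x)·x*.
Numerically y/x = 0.431959, so x* = 176/(8 + 7·0.431959) = 15.9656 and y* = 0.431959·15.9656 = 6.8965.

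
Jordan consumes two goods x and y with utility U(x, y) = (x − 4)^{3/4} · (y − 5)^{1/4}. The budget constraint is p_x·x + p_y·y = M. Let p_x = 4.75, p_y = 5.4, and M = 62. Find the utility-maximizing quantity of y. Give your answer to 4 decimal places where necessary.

Let x' = x−4, y' = y−5. MRS = 3·y'/x' = p_x/p_y.
After buying the subsistence bundle (4, 5), a share 0.75 of the remaining income goes to x: x* = 4 + 0.75·(M − 4p_x − 5p_y)/p_x.
Discretionary income = 62 − 4·4.75 − 5·5.4 = 16; y* = 5 + 0.25·16/5.4 = 5.7407.

y* = 5.7407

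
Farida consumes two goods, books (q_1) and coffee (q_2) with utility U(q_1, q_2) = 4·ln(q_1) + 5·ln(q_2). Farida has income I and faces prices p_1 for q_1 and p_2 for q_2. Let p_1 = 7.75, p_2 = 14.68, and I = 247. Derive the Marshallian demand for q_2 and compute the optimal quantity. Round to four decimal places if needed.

Tangency: MRS = (4/5)·q_2/q_1 = p_1/p_2.
So 4·p_2·q_2 = 5·p_1·q_1; combined with the budget, a share 4/9 of income goes to q_1.
Demand: q_1*(p_1,p_2,I) = 4/9·I/p_1 and q_2* = 5/9·I/p_2.
At p_1=7.75, p_2=14.68, I=247: q_2* = 5/9·247/14.68 = 9.3476.

q_2* = 9.3476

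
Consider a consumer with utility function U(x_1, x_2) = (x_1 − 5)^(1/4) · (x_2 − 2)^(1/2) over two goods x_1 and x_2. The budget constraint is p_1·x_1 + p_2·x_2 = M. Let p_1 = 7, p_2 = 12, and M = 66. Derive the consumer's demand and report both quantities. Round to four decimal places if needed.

x_1* = 5.3333, x_2* = 2.3889

After buying the subsistence bundle (5, 2), a share 1/3 of the remaining income goes to x_1: x_1* = 5 + 1/3·(M − 5p_1 − 2p_2)/p_1.
Discretionary income = 66 − 5·7 − 2·12 = 7; x_1* = 5 + 1/3·7/7 = 5.3333; x_2* = 2 + 2/3·7/12 = 2.3889.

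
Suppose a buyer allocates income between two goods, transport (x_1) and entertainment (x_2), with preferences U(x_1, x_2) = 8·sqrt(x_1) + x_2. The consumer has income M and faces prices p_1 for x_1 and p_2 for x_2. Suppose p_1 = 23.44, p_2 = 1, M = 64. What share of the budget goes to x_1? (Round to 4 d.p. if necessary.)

MU_x_1 = 4/√x_1, MU_x_2 = 1. Tangency: 4/√x_1 = p_1/p_2.
Solve: √x_1 = 4·p_2/p_1, so x_1*(p_1,p_2) = (4·p_2/p_1)², and x_2* = (M − p_1·x_1*)/p_2.
Plugging in: x_1* = (4·1/23.44)² = 0.0291, x_2* = 63.3174.
Expenditure on x_1: 23.44·0.0291 = 0.6826; share = 0.0107.

share on x_1 = 0.0107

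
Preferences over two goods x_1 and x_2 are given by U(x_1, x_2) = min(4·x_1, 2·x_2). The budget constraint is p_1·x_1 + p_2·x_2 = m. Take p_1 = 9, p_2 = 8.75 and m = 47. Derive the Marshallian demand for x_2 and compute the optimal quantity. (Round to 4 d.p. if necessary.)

x_2* = 3.5472

Demand: x_1*(p_1,p_2,m) = 2·m/(2·p_1 + 4·p_2), x_2* = 4·m/(2·p_1 + 4·p_2).
Here 2·9 + 4·8.75 = 53, giving x_2* = 3.5472.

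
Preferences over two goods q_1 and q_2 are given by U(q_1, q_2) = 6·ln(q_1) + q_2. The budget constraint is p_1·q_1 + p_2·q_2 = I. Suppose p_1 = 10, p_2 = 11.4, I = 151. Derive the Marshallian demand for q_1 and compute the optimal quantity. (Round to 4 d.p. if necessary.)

Set MRS = p_1/p_2: (6/q_1)/1 = p_1/p_2.
So q_1*(p_1,p_2) = 6·p_2/p_1, independent of income; and q_2* = (I − 6·p_2)/p_2.
At the given prices: q_1* = 6·11.4/10 = 6.84.

q_1* = 6.84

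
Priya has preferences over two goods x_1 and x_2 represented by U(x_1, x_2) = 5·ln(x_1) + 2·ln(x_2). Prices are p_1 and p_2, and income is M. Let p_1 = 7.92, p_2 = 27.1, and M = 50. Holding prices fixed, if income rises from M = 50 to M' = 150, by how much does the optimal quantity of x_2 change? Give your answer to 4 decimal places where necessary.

Δx_2* = 1.0543

Demand: x_1*(p_1,p_2,M) = 5/7·M/p_1 and x_2* = 2/7·M/p_2.
At p_1=7.92, p_2=27.1, M=50: x_2* = 2/7·50/27.1 = 0.5271.
At M' = 150: x_2* = 1.5814. Change: 1.5814 − 0.5271 = 1.0543.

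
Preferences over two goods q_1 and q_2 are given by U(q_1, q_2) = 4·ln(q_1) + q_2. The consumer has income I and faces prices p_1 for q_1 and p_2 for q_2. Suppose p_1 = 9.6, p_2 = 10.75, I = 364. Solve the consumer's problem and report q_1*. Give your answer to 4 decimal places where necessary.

q_1* = 4.4792

So q_1*(p_1,p_2) = 4·p_2/p_1, independent of income; and q_2* = (I − 4·p_2)/p_2.
At the given prices: q_1* = 4·10.75/9.6 = 4.4792.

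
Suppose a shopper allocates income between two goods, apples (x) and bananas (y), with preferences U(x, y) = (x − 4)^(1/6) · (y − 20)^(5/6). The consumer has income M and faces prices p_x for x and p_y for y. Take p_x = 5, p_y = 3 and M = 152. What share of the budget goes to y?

Let x' = x−4, y' = y−20. MRS = (1/5)·y'/x' = p_x/p_y.
Substituting into the budget: x* = 4 + 1/6·(M − 4·p_x − 20·p_y)/p_x, and y* = 20 + 5/6·(…)/p_y.
Discretionary income = 152 − 4·5 − 20·3 = 72; x* = 4 + 1/6·72/5 = 6.4; y* = 20 + 5/6·72/3 = 40.
Expenditure on y: 3·40 = 120; share = 0.7895.

share on y = 0.7895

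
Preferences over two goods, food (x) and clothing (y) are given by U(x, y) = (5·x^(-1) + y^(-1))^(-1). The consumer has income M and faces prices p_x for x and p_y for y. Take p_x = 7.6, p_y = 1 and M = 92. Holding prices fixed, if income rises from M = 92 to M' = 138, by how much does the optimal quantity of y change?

Δy* = 6.4206

MRS = MU_x/MU_y = 5·(y/x)^(2). Set equal to p_x/p_y.
Hence y/x = ((1/5)·p_x/p_y)^(1/(2)), i.e. raised to the 0.5 power.
With the ratio pinned down, the budget gives x* = M/(p_x + p_y·(y/x)) and y* = (y/x)·x*.
Numerically y/x = 1.232883, so x* = 92/(7.6 + 1·1.232883) = 10.4156 and y* = 1.232883·10.4156 = 12.8412.
At M' = 138: y* = 19.2619. Change: 19.2619 − 12.8412 = 6.4206.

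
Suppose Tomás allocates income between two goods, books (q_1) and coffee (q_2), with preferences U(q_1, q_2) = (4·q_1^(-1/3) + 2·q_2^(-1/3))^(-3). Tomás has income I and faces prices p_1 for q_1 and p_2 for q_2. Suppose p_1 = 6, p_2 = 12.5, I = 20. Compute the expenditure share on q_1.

MU_q_1 ∝ 4·q_1^(-4/3), MU_q_2 ∝ 2·q_2^(-4/3), so MRS = 2·(q_2/q_1)^(4/3) = p_1/p_2.
Hence q_2/q_1 = ((1/2)·p_1/p_2)^(1/(4/3)), i.e. raised to the 0.75 power.
Substitute q_2 = (q_2/q_1)·q_1 into the budget: q_1* = I/(p_1 + p_2·(q_2/q_1)).
Numerically q_2/q_1 = 0.342893, so q_1* = 20/(6 + 12.5·0.342893) = 1.9444 and q_2* = 0.342893·1.9444 = 0.6667.
Expenditure on q_1: 6·1.9444 = 11.6662; share = 0.5833.

share on q_1 = 0.5833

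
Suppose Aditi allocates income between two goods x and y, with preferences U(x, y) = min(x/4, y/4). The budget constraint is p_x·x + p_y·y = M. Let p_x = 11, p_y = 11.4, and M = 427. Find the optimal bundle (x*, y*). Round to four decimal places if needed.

Leontief preferences: the optimum is at the kink where x/4 = y/4, i.e. y = x.
Budget: p_x·x + p_y·x = M, so (4·p_x + 4·p_y)·x = 4·M.
Demand: x*(p_x,p_y,M) = 4·M/(4·p_x + 4·p_y), y* = 4·M/(4·p_x + 4·p_y).
Here 4·11 + 4·11.4 = 89.6, giving x* = 19.0625 and y* = 19.0625.

x* = 19.0625, y* = 19.0625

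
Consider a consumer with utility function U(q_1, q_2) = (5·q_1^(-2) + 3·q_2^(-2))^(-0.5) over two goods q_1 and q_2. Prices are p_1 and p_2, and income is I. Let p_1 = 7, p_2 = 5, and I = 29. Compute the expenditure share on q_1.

share on q_1 = 0.5974

MU_q_1 ∝ 5·q_1^(-3), MU_q_2 ∝ 3·q_2^(-3), so MRS = (5/3)·(q_2/q_1)^(3) = p_1/p_2.
Solve for the ratio: q_2/q_1 = [(3/5)·p_1/p_2]^(1/3).
Substitute q_2 = (q_2/q_1)·q_1 into the budget: q_1* = I/(p_1 + p_2·(q_2/q_1)).
Numerically q_2/q_1 = 0.943539, so q_1* = 29/(7 + 5·0.943539) = 2.4749 and q_2* = 0.943539·2.4749 = 2.3352.
Expenditure on q_1: 7·2.4749 = 17.3242; share = 0.5974.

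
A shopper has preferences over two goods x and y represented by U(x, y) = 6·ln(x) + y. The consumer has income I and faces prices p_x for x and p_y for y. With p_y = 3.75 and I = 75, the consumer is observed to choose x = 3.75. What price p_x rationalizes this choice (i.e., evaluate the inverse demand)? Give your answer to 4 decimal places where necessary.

p_x = 6

Set MRS = p_x/p_y: (6/x)/1 = p_x/p_y.
So x*(p_x,p_y) = 6·p_y/p_x, independent of income; and y* = (I − 6·p_y)/p_y.
Set x* = 3.75 in the demand function and solve for p_x: p_x = 6.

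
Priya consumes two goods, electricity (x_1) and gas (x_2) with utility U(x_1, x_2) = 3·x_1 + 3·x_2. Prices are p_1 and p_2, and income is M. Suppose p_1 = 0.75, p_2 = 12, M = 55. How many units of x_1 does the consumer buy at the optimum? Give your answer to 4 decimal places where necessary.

x_1* = 73.3333

Perfect substitutes: compare marginal utility per dollar. 3/p_1 vs 3/p_2 → 4 vs 0.25.
x_1 gives more utility per dollar, so spend all income on x_1: x_1* = M/p_1, x_2* = 0.
Numerically: x_1* = 73.3333, x_2* = 0.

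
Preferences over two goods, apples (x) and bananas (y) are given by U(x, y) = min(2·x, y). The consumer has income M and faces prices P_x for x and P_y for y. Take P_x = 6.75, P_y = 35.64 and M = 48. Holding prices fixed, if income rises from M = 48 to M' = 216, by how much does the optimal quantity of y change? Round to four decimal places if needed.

With perfect complements, no substitution: consume in ratio x:y = 1:2.
Budget: P_x·x + P_y·2·x = M, so (P_x + 2·P_y)·x = M.
Demand: x*(P_x,P_y,M) = M/(P_x + 2·P_y), y* = 2·M/(P_x + 2·P_y).
Here 6.75 + 2·35.64 = 78.03, giving y* = 1.2303.
At M' = 216: y* = 5.5363. Change: 5.5363 − 1.2303 = 4.306.

Δy* = 4.306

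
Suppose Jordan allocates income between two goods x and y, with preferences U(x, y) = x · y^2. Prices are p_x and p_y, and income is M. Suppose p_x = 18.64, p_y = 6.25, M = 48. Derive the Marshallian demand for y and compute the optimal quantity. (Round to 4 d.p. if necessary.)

MU_x/MU_y = (y)/(2·x); tangency sets this equal to p_x/p_y.
Rearranging, p_y·y = 2·p_x·x. Substituting into the budget gives p_x·x·(1 + 2) = M.
Demand: x*(p_x,p_y,M) = 1/3·M/p_x and y* = 2/3·M/p_y.
At p_x=18.64, p_y=6.25, M=48: y* = 2/3·48/6.25 = 5.12.

y* = 5.12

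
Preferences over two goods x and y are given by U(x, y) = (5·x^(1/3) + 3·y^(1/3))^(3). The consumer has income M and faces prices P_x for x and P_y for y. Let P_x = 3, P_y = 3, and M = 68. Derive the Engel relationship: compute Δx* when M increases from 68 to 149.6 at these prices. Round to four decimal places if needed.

Δx* = 18.5696

Numerically y/x = 0.464758, so x* = 68/(3 + 3·0.464758) = 15.4747.
At M' = 149.6: x* = 34.0443. Change: 34.0443 − 15.4747 = 18.5696.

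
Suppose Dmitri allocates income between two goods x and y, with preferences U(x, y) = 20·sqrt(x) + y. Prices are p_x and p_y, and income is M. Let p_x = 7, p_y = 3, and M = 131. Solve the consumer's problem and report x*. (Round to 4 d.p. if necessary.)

Thus x* = (10·p_y/p_x)² — independent of M — with the rest of income spent on y.
Plugging in: x* = (10·3/7)² = 18.3673.

x* = 18.3673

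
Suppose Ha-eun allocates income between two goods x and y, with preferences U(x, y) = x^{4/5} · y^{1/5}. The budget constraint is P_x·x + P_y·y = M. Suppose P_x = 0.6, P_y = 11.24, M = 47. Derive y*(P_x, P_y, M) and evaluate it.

y* = 0.8363

Demand: x*(P_x,P_y,M) = 0.8·M/P_x and y* = 0.2·M/P_y.
At P_x=0.6, P_y=11.24, M=47: y* = 0.2·47/11.24 = 0.8363.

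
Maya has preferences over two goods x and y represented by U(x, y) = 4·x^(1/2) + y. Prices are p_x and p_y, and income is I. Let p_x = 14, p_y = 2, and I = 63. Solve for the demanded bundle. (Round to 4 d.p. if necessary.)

x* = 0.0816, y* = 30.9286

Set MRS = p_x/p_y: 2·x^(−1/2) = p_x/p_y.
Thus x* = (2·p_y/p_x)² — independent of I — with the rest of income spent on y.
Plugging in: x* = (2·2/14)² = 0.0816, y* = 30.9286.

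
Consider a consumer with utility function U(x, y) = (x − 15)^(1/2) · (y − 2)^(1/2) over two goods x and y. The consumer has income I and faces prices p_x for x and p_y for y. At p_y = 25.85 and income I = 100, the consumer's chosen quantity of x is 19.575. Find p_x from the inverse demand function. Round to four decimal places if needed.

This is Cobb-Douglas in (x−15, y−2): tangency gives 0.5·p_y·(y−2) = 0.5·p_x·(x−15).
Substituting into the budget: x* = 15 + 0.5·(I − 15·p_x − 2·p_y)/p_x, and y* = 2 + 0.5·(…)/p_y.
Set x* = 19.575 in the demand function and solve for p_x: p_x = 2.

p_x = 2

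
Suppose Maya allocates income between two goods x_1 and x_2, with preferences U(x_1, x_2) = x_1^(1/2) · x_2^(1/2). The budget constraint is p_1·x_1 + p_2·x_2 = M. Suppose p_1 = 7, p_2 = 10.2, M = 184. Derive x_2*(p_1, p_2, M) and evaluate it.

x_2* = 9.0196

The MRS is x_2/x_1. Set MRS = p_1/p_2.
So 0.5·p_2·x_2 = 0.5·p_1·x_1; combined with the budget, a share 0.5 of income goes to x_1.
Demand: x_1*(p_1,p_2,M) = 0.5·M/p_1 and x_2* = 0.5·M/p_2.
At p_1=7, p_2=10.2, M=184: x_2* = 0.5·184/10.2 = 9.0196.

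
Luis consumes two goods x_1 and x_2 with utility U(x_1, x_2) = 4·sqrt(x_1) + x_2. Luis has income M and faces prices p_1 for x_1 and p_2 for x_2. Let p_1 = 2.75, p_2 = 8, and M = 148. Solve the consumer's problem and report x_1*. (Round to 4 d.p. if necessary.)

Utility is quasi-linear in x_2; the FOC for x_1 is 2/√x_1 = p_1/p_2.
Solve: √x_1 = 2·p_2/p_1, so x_1*(p_1,p_2) = (2·p_2/p_1)², and x_2* = (M − p_1·x_1*)/p_2.
Plugging in: x_1* = (2·8/2.75)² = 33.8512.

x_1* = 33.8512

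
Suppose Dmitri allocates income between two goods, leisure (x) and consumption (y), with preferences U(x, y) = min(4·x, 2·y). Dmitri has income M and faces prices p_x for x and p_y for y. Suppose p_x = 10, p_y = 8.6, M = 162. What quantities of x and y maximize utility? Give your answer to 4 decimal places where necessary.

x* = 5.9559, y* = 11.9118

With perfect complements, no substitution: consume in ratio x:y = 2:4.
Budget: p_x·x + p_y·2·x = M, so (2·p_x + 4·p_y)·x = 2·M.
Demand: x*(p_x,p_y,M) = 2·M/(2·p_x + 4·p_y), y* = 4·M/(2·p_x + 4·p_y).
Here 2·10 + 4·8.6 = 54.4, giving x* = 5.9559 and y* = 11.9118.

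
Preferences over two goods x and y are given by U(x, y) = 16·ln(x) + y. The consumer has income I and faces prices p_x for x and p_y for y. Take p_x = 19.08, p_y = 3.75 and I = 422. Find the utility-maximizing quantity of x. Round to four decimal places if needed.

x* = 3.1447

Set MRS = p_x/p_y: (16/x)/1 = p_x/p_y.
So x*(p_x,p_y) = 16·p_y/p_x, independent of income; and y* = (I − 16·p_y)/p_y.
At the given prices: x* = 16·3.75/19.08 = 3.1447.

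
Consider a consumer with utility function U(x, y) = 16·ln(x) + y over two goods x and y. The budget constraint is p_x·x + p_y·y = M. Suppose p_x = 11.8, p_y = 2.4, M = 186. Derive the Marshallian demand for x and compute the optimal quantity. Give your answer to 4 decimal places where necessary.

MU_x = 16/x, MU_y = 1. Tangency: 16/x = p_x/p_y.
So x*(p_x,p_y) = 16·p_y/p_x, independent of income; and y* = (M − 16·p_y)/p_y.
At the given prices: x* = 16·2.4/11.8 = 3.2542.

x* = 3.2542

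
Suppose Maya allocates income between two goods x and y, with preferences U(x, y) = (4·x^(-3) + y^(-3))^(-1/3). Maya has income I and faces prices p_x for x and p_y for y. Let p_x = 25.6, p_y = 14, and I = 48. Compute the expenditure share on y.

share on y = 0.3102

From the CES first-order condition, 4·(y/x)^(4) = p_x/p_y.
Hence y/x = ((1/4)·p_x/p_y)^(1/(4)), i.e. raised to the 0.25 power.
With the ratio pinned down, the budget gives x* = I/(p_x + p_y·(y/x)) and y* = (y/x)·x*.
Numerically y/x = 0.822267, so x* = 48/(25.6 + 14·0.822267) = 1.2934 and y* = 0.822267·1.2934 = 1.0635.
Expenditure on y: 14·1.0635 = 14.8892; share = 0.3102.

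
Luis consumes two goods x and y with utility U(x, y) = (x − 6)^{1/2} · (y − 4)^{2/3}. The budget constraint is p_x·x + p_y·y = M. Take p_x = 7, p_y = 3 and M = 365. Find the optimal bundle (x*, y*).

x* = 25.0408, y* = 63.2381

This is Cobb-Douglas in (x−6, y−4): tangency gives 0.5·p_y·(y−4) = 2/3·p_x·(x−6).
Substituting into the budget: x* = 6 + 3/7·(M − 6·p_x − 4·p_y)/p_x, and y* = 4 + 4/7·(…)/p_y.
Discretionary income = 365 − 6·7 − 4·3 = 311; x* = 6 + 3/7·311/7 = 25.0408; y* = 4 + 4/7·311/3 = 63.2381.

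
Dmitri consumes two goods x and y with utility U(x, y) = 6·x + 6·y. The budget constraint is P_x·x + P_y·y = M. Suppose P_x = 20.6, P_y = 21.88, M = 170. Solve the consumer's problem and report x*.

Linear utility — the consumer picks whichever good has higher MU/price: 6/20.6 = 0.2913 vs 6/21.88 = 0.2742.
x gives more utility per dollar, so spend all income on x: x* = M/P_x, y* = 0.
Numerically: x* = 8.2524, y* = 0.

x* = 8.2524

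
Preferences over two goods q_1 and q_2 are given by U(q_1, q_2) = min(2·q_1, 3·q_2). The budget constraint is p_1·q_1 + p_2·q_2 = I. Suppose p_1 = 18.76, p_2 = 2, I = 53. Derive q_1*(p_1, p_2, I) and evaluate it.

With perfect complements, no substitution: consume in ratio q_1:q_2 = 3:2.
Budget: p_1·q_1 + p_2·(2/3)·q_1 = I, so (3·p_1 + 2·p_2)·q_1 = 3·I.
Demand: q_1*(p_1,p_2,I) = 3·I/(3·p_1 + 2·p_2), q_2* = 2·I/(3·p_1 + 2·p_2).
Here 3·18.76 + 2·2 = 60.28, giving q_1* = 2.6377.

q_1* = 2.6377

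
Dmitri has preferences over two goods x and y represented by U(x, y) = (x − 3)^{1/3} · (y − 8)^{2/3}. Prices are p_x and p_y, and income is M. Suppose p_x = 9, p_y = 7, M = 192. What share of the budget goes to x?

share on x = 0.3299

This is Cobb-Douglas in (x−3, y−8): tangency gives 1/3·p_y·(y−8) = 2/3·p_x·(x−3).
Substituting into the budget: x* = 3 + 1/3·(M − 3·p_x − 8·p_y)/p_x, and y* = 8 + 2/3·(…)/p_y.
Discretionary income = 192 − 3·9 − 8·7 = 109; x* = 3 + 1/3·109/9 = 7.037; y* = 8 + 2/3·109/7 = 18.381.
Expenditure on x: 9·7.037 = 63.3333; share = 0.3299.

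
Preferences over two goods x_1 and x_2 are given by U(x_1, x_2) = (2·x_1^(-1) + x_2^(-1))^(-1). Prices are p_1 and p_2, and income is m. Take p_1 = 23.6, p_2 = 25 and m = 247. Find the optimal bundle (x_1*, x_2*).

Substitute x_2 = (x_2/x_1)·x_1 into the budget: x_1* = m/(p_1 + p_2·(x_2/x_1)).
Numerically x_2/x_1 = 0.687023, so x_1* = 247/(23.6 + 25·0.687023) = 6.0575 and x_2* = 0.687023·6.0575 = 4.1617.

x_1* = 6.0575, x_2* = 4.1617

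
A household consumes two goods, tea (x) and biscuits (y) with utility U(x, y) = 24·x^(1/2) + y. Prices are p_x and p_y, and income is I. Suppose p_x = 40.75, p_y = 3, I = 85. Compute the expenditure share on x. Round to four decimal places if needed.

share on x = 0.3742

Set MRS = p_x/p_y: 12·x^(−1/2) = p_x/p_y.
Solve: √x = 12·p_y/p_x, so x*(p_x,p_y) = (12·p_y/p_x)², and y* = (I − p_x·x*)/p_y.
Plugging in: x* = (12·3/40.75)² = 0.7805, y* = 17.7321.
Expenditure on x: 40.75·0.7805 = 31.8037; share = 0.3742.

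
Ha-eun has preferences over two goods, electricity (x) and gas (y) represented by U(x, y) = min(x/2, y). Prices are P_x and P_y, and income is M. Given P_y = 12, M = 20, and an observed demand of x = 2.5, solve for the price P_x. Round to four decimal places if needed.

Leontief preferences: the optimum is at the kink where x/2 = y/1, i.e. y = (1/2)·x.
Budget: P_x·x + P_y·(1/2)·x = M, so (2·P_x + P_y)·x = 2·M.
Demand: x*(P_x,P_y,M) = 2·M/(2·P_x + P_y), y* = M/(2·P_x + P_y).
Set x* = 2.5 in the demand function and solve for P_x: P_x = 2.

P_x = 2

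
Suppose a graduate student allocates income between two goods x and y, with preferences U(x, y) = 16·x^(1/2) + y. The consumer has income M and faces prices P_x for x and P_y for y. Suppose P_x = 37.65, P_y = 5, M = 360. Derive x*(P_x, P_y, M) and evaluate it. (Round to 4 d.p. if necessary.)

MU_x = 8/√x, MU_y = 1. Tangency: 8/√x = P_x/P_y.
Thus x* = (8·P_y/P_x)² — independent of M — with the rest of income spent on y.
Plugging in: x* = (8·5/37.65)² = 1.1287.

x* = 1.1287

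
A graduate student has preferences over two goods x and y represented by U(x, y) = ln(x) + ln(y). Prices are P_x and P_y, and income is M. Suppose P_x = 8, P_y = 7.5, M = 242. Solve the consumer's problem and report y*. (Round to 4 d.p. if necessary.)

y* = 16.1333

Demand: x*(P_x,P_y,M) = 0.5·M/P_x and y* = 0.5·M/P_y.
At P_x=8, P_y=7.5, M=242: y* = 0.5·242/7.5 = 16.1333.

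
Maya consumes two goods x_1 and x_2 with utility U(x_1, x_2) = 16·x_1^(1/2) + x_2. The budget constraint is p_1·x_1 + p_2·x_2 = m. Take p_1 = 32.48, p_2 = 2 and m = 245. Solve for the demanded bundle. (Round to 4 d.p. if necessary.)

MU_x_1 = 8/√x_1, MU_x_2 = 1. Tangency: 8/√x_1 = p_1/p_2.
Solve: √x_1 = 8·p_2/p_1, so x_1*(p_1,p_2) = (8·p_2/p_1)², and x_2* = (m − p_1·x_1*)/p_2.
Plugging in: x_1* = (8·2/32.48)² = 0.2427, x_2* = 118.5591.

x_1* = 0.2427, x_2* = 118.5591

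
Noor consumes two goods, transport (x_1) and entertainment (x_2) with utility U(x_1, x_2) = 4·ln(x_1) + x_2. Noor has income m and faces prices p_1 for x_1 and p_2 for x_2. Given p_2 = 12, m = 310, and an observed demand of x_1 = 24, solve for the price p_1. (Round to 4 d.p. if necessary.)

Set MRS = p_1/p_2: (4/x_1)/1 = p_1/p_2.
So x_1*(p_1,p_2) = 4·p_2/p_1, independent of income; and x_2* = (m − 4·p_2)/p_2.
Set x_1* = 24 in the demand function and solve for p_1: p_1 = 2.

p_1 = 2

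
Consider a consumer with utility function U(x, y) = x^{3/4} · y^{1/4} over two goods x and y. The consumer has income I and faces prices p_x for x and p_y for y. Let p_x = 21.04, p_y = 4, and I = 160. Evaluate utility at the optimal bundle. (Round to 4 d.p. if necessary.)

V = 6.563

Demand: x*(p_x,p_y,I) = 0.75·I/p_x and y* = 0.25·I/p_y.
At p_x=21.04, p_y=4, I=160: x* = 0.75·160/21.04 = 5.7034, y* = 10.
Utility at the optimum: U(5.7034, 10) = 6.563.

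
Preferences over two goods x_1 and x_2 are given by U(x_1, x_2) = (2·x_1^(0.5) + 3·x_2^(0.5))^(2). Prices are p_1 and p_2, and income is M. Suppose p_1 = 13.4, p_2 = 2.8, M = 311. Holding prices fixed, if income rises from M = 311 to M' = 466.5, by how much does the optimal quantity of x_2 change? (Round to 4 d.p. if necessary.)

MU_x_1 ∝ 2·x_1^(-0.5), MU_x_2 ∝ 3·x_2^(-0.5), so MRS = (2/3)·(x_2/x_1)^(0.5) = p_1/p_2.
Hence x_2/x_1 = ((3/2)·p_1/p_2)^(1/(0.5)), i.e. raised to the 2 power.
Substitute x_2 = (x_2/x_1)·x_1 into the budget: x_1* = M/(p_1 + p_2·(x_2/x_1)).
Numerically x_2/x_1 = 51.531888, so x_1* = 311/(13.4 + 2.8·51.531888) = 1.9722 and x_2* = 51.531888·1.9722 = 101.6329.
At M' = 466.5: x_2* = 152.4493. Change: 152.4493 − 101.6329 = 50.8164.

Δx_2* = 50.8164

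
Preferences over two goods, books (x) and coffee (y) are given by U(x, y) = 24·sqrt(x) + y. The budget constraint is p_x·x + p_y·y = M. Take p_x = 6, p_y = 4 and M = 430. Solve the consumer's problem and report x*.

Utility is quasi-linear in y; the FOC for x is 12/√x = p_x/p_y.
Solve: √x = 12·p_y/p_x, so x*(p_x,p_y) = (12·p_y/p_x)², and y* = (M − p_x·x*)/p_y.
Plugging in: x* = (12·4/6)² = 64.

x* = 64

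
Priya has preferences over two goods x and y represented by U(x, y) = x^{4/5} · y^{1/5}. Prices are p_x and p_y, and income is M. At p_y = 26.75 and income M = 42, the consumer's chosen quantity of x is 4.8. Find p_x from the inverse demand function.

p_x = 7

MU_x/MU_y = (0.8·y)/(0.2·x); tangency sets this equal to p_x/p_y.
So 0.8·p_y·y = 0.2·p_x·x; combined with the budget, a share 0.8 of income goes to x.
Demand: x*(p_x,p_y,M) = 0.8·M/p_x and y* = 0.2·M/p_y.
Set x* = 4.8 in the demand function and solve for p_x: p_x = 7.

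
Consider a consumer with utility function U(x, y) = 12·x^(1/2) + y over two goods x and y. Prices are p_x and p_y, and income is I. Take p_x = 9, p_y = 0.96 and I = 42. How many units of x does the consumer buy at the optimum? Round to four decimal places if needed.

MU_x = 6/√x, MU_y = 1. Tangency: 6/√x = p_x/p_y.
Solve: √x = 6·p_y/p_x, so x*(p_x,p_y) = (6·p_y/p_x)², and y* = (I − p_x·x*)/p_y.
Plugging in: x* = (6·0.96/9)² = 0.4096.

x* = 0.4096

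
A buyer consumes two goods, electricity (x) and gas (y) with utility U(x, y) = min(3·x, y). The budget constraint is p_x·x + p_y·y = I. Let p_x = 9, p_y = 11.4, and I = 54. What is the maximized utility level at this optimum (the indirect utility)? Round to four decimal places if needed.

V = 3.75

Demand: x*(p_x,p_y,I) = I/(p_x + 3·p_y), y* = 3·I/(p_x + 3·p_y).
Here 9 + 3·11.4 = 43.2, giving x* = 1.25 and y* = 3.75.
Utility at the optimum: U(1.25, 3.75) = 3.75.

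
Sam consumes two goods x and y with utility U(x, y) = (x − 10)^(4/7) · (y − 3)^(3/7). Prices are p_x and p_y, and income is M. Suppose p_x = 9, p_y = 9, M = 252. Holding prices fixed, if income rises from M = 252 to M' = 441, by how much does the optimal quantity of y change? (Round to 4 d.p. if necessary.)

MRS = (4/3)·(y−3)/(x−10). Tangency with p_x/p_y gives y−3 = (3/4)·(p_x/p_y)·(x−10).
Substituting into the budget: x* = 10 + 4/7·(M − 10·p_x − 3·p_y)/p_x, and y* = 3 + 3/7·(…)/p_y.
Discretionary income = 252 − 10·9 − 3·9 = 135; y* = 3 + 3/7·135/9 = 9.4286.
At M' = 441: y* = 18.4286. Change: 18.4286 − 9.4286 = 9.

Δy* = 9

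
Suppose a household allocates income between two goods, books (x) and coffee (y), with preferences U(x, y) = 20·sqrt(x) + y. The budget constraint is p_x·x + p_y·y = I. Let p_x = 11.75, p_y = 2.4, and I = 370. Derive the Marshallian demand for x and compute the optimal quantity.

x* = 4.172

Set MRS = p_x/p_y: 10·x^(−1/2) = p_x/p_y.
Thus x* = (10·p_y/p_x)² — independent of I — with the rest of income spent on y.
Plugging in: x* = (10·2.4/11.75)² = 4.172.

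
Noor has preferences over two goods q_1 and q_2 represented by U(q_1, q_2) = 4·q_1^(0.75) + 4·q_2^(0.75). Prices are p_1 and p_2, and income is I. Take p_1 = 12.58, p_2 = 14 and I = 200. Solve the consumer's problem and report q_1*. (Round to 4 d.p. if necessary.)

Numerically q_2/q_1 = 0.651944, so q_1* = 200/(12.58 + 14·0.651944) = 9.2135.

q_1* = 9.2135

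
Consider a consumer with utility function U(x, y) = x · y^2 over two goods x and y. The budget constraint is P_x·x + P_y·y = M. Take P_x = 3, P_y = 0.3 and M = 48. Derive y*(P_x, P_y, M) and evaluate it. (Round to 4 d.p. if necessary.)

The MRS is (1/2)·y/x. Set MRS = P_x/P_y.
So P_y·y = 2·P_x·x; combined with the budget, a share 1/3 of income goes to x.
Demand: x*(P_x,P_y,M) = 1/3·M/P_x and y* = 2/3·M/P_y.
At P_x=3, P_y=0.3, M=48: y* = 2/3·48/0.3 = 106.6667.

y* = 106.6667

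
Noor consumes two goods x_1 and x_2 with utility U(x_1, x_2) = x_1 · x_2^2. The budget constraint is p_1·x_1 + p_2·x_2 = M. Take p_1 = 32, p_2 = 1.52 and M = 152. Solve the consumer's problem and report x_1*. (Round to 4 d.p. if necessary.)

Tangency: MRS = (1/2)·x_2/x_1 = p_1/p_2.
Rearranging, p_2·x_2 = 2·p_1·x_1. Substituting into the budget gives p_1·x_1·(1 + 2) = M.
Demand: x_1*(p_1,p_2,M) = 1/3·M/p_1 and x_2* = 2/3·M/p_2.
At p_1=32, p_2=1.52, M=152: x_1* = 1/3·152/32 = 1.5833.

x_1* = 1.5833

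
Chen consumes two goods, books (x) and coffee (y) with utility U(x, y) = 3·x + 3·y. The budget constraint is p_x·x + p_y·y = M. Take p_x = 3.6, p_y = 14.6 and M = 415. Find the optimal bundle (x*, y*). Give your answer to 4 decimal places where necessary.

x* = 115.2778, y* = 0

Perfect substitutes: compare marginal utility per dollar. 3/p_x vs 3/p_y → 0.8333 vs 0.2055.
x gives more utility per dollar, so spend all income on x: x* = M/p_x, y* = 0.
Numerically: x* = 115.2778, y* = 0.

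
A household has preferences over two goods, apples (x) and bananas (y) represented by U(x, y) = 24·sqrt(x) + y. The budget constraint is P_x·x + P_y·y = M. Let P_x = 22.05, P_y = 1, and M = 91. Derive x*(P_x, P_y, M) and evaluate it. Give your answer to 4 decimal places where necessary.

Thus x* = (12·P_y/P_x)² — independent of M — with the rest of income spent on y.
Plugging in: x* = (12·1/22.05)² = 0.2962.

x* = 0.2962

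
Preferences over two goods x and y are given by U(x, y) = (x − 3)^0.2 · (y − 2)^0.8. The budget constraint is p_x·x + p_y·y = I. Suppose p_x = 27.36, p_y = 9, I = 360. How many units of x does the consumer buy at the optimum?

x* = 4.9

This is Cobb-Douglas in (x−3, y−2): tangency gives 0.2·p_y·(y−2) = 0.8·p_x·(x−3).
After buying the subsistence bundle (3, 2), a share 0.2 of the remaining income goes to x: x* = 3 + 0.2·(I − 3p_x − 2p_y)/p_x.
Discretionary income = 360 − 3·27.36 − 2·9 = 259.92; x* = 3 + 0.2·259.92/27.36 = 4.9.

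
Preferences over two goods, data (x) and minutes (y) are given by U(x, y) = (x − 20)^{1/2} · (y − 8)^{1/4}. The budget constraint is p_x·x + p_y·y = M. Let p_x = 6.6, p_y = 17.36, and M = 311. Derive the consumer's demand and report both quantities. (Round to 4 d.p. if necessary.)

x* = 24.0525, y* = 8.7704

This is Cobb-Douglas in (x−20, y−8): tangency gives 0.5·p_y·(y−8) = 0.25·p_x·(x−20).
After buying the subsistence bundle (20, 8), a share 2/3 of the remaining income goes to x: x* = 20 + 2/3·(M − 20p_x − 8p_y)/p_x.
Discretionary income = 311 − 20·6.6 − 8·17.36 = 40.12; x* = 20 + 2/3·40.12/6.6 = 24.0525; y* = 8 + 1/3·40.12/17.36 = 8.7704.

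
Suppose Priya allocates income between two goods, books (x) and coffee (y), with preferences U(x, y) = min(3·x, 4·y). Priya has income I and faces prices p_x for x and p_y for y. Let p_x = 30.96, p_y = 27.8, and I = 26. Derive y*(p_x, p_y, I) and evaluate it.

y* = 0.3764

Demand: x*(p_x,p_y,I) = 4·I/(4·p_x + 3·p_y), y* = 3·I/(4·p_x + 3·p_y).
Here 4·30.96 + 3·27.8 = 207.24, giving y* = 0.3764.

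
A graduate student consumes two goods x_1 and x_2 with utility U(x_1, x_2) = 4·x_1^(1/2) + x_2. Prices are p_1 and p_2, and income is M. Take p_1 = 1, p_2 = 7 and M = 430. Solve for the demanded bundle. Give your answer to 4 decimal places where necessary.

x_1* = 196, x_2* = 33.4286

Set MRS = p_1/p_2: 2·x_1^(−1/2) = p_1/p_2.
Thus x_1* = (2·p_2/p_1)² — independent of M — with the rest of income spent on x_2.
Plugging in: x_1* = (2·7/1)² = 196, x_2* = 33.4286.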